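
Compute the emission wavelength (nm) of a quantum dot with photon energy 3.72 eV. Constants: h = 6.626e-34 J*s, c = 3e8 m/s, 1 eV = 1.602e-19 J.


Convert energy: E = 3.72 eV = 3.72 * 1.602e-19 = 5.95944e-19 J
lambda = h*c / E = 6.626e-34 * 3e8 / 5.95944e-19
lambda = 3.33555e-07 m = 333.6 nm

333.6


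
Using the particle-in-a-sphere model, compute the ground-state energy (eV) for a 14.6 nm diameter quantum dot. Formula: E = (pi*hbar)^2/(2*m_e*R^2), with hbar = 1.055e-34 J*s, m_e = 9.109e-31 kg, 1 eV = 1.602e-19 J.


Radius R = 14.6/2 = 7.3 nm = 7.3e-09 m
E = (pi * 1.055e-34)^2 / (2 * 9.109e-31 * (7.3e-09)^2)
E(J) = 1.13151e-21
E = E(J) / 1.602e-19 = 0.0071 eV

0.0071


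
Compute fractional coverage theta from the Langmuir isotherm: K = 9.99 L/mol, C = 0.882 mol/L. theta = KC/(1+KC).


Langmuir isotherm: theta = K*C / (1 + K*C)
K*C = 9.99 * 0.882 = 8.81118
theta = 8.81118 / (1 + 8.81118) = 8.81118 / 9.81118
theta = 0.8981

0.8981


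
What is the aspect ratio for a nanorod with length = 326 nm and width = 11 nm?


Aspect ratio AR = length / diameter
AR = 326 / 11
AR = 29.64

29.64


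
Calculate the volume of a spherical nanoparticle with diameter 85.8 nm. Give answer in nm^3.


Radius r = 85.8/2 = 42.9 nm
Volume V = (4/3) * pi * r^3
V = (4/3) * pi * (42.9)^3
V = 330720.02 nm^3

330720.02


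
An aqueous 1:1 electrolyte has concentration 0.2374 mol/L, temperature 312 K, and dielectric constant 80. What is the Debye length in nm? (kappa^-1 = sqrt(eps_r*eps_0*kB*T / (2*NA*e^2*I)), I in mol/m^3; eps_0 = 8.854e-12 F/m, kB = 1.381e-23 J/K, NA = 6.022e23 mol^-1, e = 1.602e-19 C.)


Ionic strength I = 0.2374 * 1^2 * 1000 = 237.4 mol/m^3
kappa^-1 = sqrt(80 * 8.854e-12 * 1.381e-23 * 312 / (2 * 6.022e23 * (1.602e-19)^2 * 237.4))
kappa^-1 = 0.645 nm

0.645


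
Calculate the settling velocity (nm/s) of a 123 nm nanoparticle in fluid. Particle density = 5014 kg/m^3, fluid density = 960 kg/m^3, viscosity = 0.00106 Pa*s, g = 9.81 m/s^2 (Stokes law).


Radius R = 123/2 nm = 6.15e-08 m
Density difference = 5014 - 960 = 4054 kg/m^3
v = 2 * R^2 * (rho_p - rho_f) * g / (9 * eta)
v = 2 * (6.15e-08)^2 * 4054 * 9.81 / (9 * 0.00106)
v = 3.15344e-08 m/s = 31.5344 nm/s

31.5344


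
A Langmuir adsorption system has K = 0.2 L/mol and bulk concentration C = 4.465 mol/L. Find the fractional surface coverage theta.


Langmuir isotherm: theta = K*C / (1 + K*C)
K*C = 0.2 * 4.465 = 0.893
theta = 0.893 / (1 + 0.893) = 0.893 / 1.893
theta = 0.4717

0.4717


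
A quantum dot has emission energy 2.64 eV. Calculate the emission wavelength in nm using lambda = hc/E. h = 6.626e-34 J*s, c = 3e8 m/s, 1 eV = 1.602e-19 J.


Convert energy: E = 2.64 eV = 2.64 * 1.602e-19 = 4.22928e-19 J
lambda = h*c / E = 6.626e-34 * 3e8 / 4.22928e-19
lambda = 4.70009e-07 m = 470.0 nm

470.0


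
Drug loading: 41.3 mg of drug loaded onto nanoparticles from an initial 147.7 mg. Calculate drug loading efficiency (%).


Drug loading efficiency = (drug loaded / drug initial) * 100
DLE = 41.3 / 147.7 * 100
DLE = 0.2796 * 100
DLE = 27.96%

27.96


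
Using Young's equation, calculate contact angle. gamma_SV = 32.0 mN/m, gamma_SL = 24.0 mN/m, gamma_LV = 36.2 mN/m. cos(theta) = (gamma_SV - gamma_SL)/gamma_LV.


cos(theta) = (gamma_SV - gamma_SL) / gamma_LV
cos(theta) = (32.0 - 24.0) / 36.2
cos(theta) = 0.220994
theta = arccos(0.220994) = 77.23 degrees

77.23


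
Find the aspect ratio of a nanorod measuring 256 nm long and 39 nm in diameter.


Aspect ratio AR = length / diameter
AR = 256 / 39
AR = 6.56

6.56


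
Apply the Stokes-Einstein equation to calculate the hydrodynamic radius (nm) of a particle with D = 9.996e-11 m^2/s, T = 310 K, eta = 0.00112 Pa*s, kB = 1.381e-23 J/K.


Stokes-Einstein: R = kB*T / (6*pi*eta*D)
R = 1.381e-23 * 310 / (6 * pi * 0.00112 * 9.996e-11)
R = 2.02866e-09 m = 2.03 nm

2.03


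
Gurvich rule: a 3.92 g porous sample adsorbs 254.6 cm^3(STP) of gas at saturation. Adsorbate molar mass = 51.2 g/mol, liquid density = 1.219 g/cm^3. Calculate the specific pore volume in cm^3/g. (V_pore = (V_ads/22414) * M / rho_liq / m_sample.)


Moles adsorbed n = V_ads / 22414 = 254.6 / 22414 = 1.135897e-02 mol
Liquid volume V_liq = n * M / rho_liq = 1.135897e-02 * 51.2 / 1.219 = 0.47710 cm^3
Specific pore volume V_pore = V_liq / m_sample = 0.47710 / 3.92
V_pore = 0.1217 cm^3/g

0.1217


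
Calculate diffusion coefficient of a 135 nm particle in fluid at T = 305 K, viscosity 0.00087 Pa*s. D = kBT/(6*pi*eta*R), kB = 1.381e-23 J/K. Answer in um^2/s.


Radius R = 135/2 = 67.5 nm = 6.75e-08 m
D = kB*T / (6*pi*eta*R)
D = 1.381e-23 * 305 / (6 * pi * 0.00087 * 6.75e-08)
D = 3.80513e-12 m^2/s = 3.805 um^2/s

3.805


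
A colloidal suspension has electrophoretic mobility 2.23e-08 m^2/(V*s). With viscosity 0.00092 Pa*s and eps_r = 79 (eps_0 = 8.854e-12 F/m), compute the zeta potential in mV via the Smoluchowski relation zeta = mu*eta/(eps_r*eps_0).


Smoluchowski equation: zeta = mu * eta / (eps_r * eps_0)
zeta = 2.23e-08 * 0.00092 / (79 * 8.854e-12)
zeta = 0.029331 V = 29.33 mV

29.33


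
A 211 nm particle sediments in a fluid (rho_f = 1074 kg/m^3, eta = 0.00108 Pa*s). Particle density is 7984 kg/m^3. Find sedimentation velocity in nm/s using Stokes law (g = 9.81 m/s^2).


Radius R = 211/2 nm = 1.055e-07 m
Density difference = 7984 - 1074 = 6910 kg/m^3
v = 2 * R^2 * (rho_p - rho_f) * g / (9 * eta)
v = 2 * (1.055e-07)^2 * 6910 * 9.81 / (9 * 0.00108)
v = 1.55244e-07 m/s = 155.2443 nm/s

155.2443


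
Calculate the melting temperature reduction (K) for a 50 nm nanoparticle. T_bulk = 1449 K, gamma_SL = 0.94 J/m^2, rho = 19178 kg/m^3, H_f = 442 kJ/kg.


Radius R = 50/2 = 25 nm = 2.5e-08 m
Convert H_f = 442 kJ/kg = 442000 J/kg
dT = 2 * gamma_SL * T_bulk / (rho * H_f * R)
dT = 2 * 0.94 * 1449 / (19178 * 442000 * 2.5e-08)
dT = 12.9 K

12.9


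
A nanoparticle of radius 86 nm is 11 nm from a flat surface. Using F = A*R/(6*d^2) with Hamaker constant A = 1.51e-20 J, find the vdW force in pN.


Convert to SI: R = 86 nm = 8.6e-08 m, d = 11 nm = 1.1e-08 m
F = A * R / (6 * d^2)
F = 1.51e-20 * 8.6e-08 / (6 * (1.1e-08)^2)
F = 1.78871e-12 N = 1.789 pN

1.789


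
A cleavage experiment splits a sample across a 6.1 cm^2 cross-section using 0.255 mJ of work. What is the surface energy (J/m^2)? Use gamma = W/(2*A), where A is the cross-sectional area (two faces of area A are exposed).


Convert: A = 6.1 cm^2 = 0.00061 m^2, W = 0.255 mJ = 0.000255 J
Cleaving exposes two faces of area A, so total new surface = 2*A and gamma = W / (2*A)
gamma = 0.000255 / (2 * 0.00061)
gamma = 0.209 J/m^2

0.209


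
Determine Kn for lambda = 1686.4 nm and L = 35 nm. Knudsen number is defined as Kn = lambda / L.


Knudsen number Kn = lambda / L
Kn = 1686.4 / 35
Kn = 48.1829

48.1829


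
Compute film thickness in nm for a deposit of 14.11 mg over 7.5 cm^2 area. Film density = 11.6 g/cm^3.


Convert: m = 14.11 mg = 1.4110e-05 kg, A = 7.5 cm^2 = 7.5000e-04 m^2, rho = 11.6 g/cm^3 = 11600 kg/m^3
t = m / (A * rho)
t = 1.4110e-05 / (7.5000e-04 * 11600)
t = 1.6218e-06 m = 1621.8 nm

1621.8


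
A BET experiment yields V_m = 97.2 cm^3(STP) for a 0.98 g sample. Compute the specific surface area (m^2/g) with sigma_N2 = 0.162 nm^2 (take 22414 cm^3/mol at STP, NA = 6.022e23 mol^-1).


Number of moles in monolayer = V_m / 22414 = 97.2 / 22414 = 0.00433658
Number of molecules = moles * NA = 0.00433658 * 6.022e23
SA = molecules * sigma / mass
SA = (97.2 / 22414) * 6.022e23 * 0.162e-18 / 0.98
SA = 431.7 m^2/g

431.7


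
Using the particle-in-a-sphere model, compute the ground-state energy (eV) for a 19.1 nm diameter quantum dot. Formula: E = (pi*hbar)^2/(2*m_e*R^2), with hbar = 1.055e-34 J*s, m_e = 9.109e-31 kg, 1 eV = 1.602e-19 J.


Radius R = 19.1/2 = 9.55 nm = 9.55e-09 m
E = (pi * 1.055e-34)^2 / (2 * 9.109e-31 * (9.55e-09)^2)
E(J) = 6.61146e-22
E = E(J) / 1.602e-19 = 0.0041 eV

0.0041


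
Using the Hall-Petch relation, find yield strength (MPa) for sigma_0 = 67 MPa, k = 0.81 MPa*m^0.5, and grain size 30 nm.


d = 30 nm = 3e-08 m
sqrt(d) = 0.0001732051
Hall-Petch contribution = k / sqrt(d) = 0.81 / 0.0001732051 = 4676.5 MPa
sigma = sigma_0 + k/sqrt(d) = 67 + 4676.5 = 4743.5 MPa

4743.5


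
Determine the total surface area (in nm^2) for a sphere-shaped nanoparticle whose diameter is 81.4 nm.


Radius r = 81.4/2 = 40.7 nm
Surface area SA = 4 * pi * r^2
SA = 4 * pi * (40.7)^2
SA = 20816.07 nm^2

20816.07


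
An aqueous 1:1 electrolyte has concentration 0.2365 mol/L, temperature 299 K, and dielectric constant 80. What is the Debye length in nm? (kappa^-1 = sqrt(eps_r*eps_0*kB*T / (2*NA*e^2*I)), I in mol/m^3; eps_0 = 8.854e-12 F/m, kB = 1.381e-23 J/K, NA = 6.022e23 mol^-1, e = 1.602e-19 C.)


Ionic strength I = 0.2365 * 1^2 * 1000 = 236.5 mol/m^3
kappa^-1 = sqrt(80 * 8.854e-12 * 1.381e-23 * 299 / (2 * 6.022e23 * (1.602e-19)^2 * 236.5))
kappa^-1 = 0.633 nm

0.633


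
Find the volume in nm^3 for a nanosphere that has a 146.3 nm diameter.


Radius r = 146.3/2 = 73.15 nm
Volume V = (4/3) * pi * r^3
V = (4/3) * pi * (73.15)^3
V = 1639576.18 nm^3

1639576.18


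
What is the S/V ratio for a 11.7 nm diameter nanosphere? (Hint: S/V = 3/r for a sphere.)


Radius r = 11.7/2 = 5.85 nm
S/V = 3 / r = 3 / 5.85
S/V = 0.5128 nm^-1

0.5128


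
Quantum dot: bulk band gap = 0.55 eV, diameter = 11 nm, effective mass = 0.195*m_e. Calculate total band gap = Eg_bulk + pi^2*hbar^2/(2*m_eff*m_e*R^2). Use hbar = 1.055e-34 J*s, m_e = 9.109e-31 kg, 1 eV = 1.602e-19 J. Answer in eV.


Radius R = 11/2 nm = 5.5e-09 m
Confinement energy dE = pi^2 * hbar^2 / (2 * m_eff * m_e * R^2)
dE = pi^2 * (1.055e-34)^2 / (2 * 0.195 * 9.109e-31 * (5.5e-09)^2) J, divided by 1.602e-19 J/eV
dE = 0.0638 eV
Total band gap = E_g(bulk) + dE = 0.55 + 0.0638 = 0.6138 eV

0.6138


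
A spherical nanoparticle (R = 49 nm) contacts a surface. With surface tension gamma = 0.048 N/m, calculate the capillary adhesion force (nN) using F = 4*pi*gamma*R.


Convert radius: R = 49 nm = 4.9e-08 m
F = 4 * pi * gamma * R
F = 4 * pi * 0.048 * 4.9e-08
F = 2.95561e-08 N = 29.5561 nN

29.5561


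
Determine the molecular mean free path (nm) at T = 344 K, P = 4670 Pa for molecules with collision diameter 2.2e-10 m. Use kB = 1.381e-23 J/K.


Mean free path: lambda = kB*T / (sqrt(2) * pi * d^2 * P)
lambda = 1.381e-23 * 344 / (sqrt(2) * pi * (2.2e-10)^2 * 4670)
lambda = 4.7307e-06 m
lambda = 4730.7 nm

4730.7


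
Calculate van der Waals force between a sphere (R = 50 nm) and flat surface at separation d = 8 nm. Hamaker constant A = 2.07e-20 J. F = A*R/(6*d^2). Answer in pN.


Convert to SI: R = 50 nm = 5e-08 m, d = 8 nm = 8e-09 m
F = A * R / (6 * d^2)
F = 2.07e-20 * 5e-08 / (6 * (8e-09)^2)
F = 2.69531e-12 N = 2.695 pN

2.695


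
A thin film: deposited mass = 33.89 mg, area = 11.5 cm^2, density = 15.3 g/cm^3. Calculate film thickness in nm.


Convert: m = 33.89 mg = 3.3890e-05 kg, A = 11.5 cm^2 = 1.1500e-03 m^2, rho = 15.3 g/cm^3 = 15300 kg/m^3
t = m / (A * rho)
t = 3.3890e-05 / (1.1500e-03 * 15300)
t = 1.9261e-06 m = 1926.1 nm

1926.1


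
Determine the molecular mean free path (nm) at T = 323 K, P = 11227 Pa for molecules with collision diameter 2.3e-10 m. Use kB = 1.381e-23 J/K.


Mean free path: lambda = kB*T / (sqrt(2) * pi * d^2 * P)
lambda = 1.381e-23 * 323 / (sqrt(2) * pi * (2.3e-10)^2 * 11227)
lambda = 1.69049e-06 m
lambda = 1690.49 nm

1690.49


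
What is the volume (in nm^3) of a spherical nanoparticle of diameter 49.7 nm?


Radius r = 49.7/2 = 24.85 nm
Volume V = (4/3) * pi * r^3
V = (4/3) * pi * (24.85)^3
V = 64278.8 nm^3

64278.8


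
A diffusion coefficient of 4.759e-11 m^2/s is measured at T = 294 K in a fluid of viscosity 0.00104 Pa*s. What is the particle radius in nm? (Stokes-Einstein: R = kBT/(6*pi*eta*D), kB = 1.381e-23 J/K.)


Stokes-Einstein: R = kB*T / (6*pi*eta*D)
R = 1.381e-23 * 294 / (6 * pi * 0.00104 * 4.759e-11)
R = 4.35202e-09 m = 4.35 nm

4.35


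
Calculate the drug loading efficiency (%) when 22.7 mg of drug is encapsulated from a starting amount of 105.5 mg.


Drug loading efficiency = (drug loaded / drug initial) * 100
DLE = 22.7 / 105.5 * 100
DLE = 0.2152 * 100
DLE = 21.52%

21.52


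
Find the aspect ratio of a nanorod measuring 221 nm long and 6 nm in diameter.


Aspect ratio AR = length / diameter
AR = 221 / 6
AR = 36.83

36.83


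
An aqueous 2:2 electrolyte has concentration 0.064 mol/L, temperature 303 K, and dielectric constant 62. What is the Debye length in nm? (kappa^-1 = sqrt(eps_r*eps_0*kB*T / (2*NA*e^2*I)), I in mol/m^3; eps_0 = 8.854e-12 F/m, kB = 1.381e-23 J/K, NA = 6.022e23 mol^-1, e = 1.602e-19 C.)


Ionic strength I = 0.064 * 2^2 * 1000 = 256 mol/m^3
kappa^-1 = sqrt(62 * 8.854e-12 * 1.381e-23 * 303 / (2 * 6.022e23 * (1.602e-19)^2 * 256))
kappa^-1 = 0.539 nm

0.539


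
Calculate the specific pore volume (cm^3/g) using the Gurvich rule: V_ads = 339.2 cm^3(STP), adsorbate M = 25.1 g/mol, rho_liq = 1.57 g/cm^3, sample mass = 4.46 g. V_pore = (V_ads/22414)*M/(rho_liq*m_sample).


Moles adsorbed n = V_ads / 22414 = 339.2 / 22414 = 1.513340e-02 mol
Liquid volume V_liq = n * M / rho_liq = 1.513340e-02 * 25.1 / 1.57 = 0.24194 cm^3
Specific pore volume V_pore = V_liq / m_sample = 0.24194 / 4.46
V_pore = 0.0542 cm^3/g

0.0542


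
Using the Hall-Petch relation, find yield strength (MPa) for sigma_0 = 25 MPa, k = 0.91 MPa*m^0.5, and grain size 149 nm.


d = 149 nm = 1.49e-07 m
sqrt(d) = 0.0003860052
Hall-Petch contribution = k / sqrt(d) = 0.91 / 0.0003860052 = 2357.5 MPa
sigma = sigma_0 + k/sqrt(d) = 25 + 2357.5 = 2382.5 MPa

2382.5


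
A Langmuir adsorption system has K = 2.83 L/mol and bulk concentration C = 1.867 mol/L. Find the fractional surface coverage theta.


Langmuir isotherm: theta = K*C / (1 + K*C)
K*C = 2.83 * 1.867 = 5.28361
theta = 5.28361 / (1 + 5.28361) = 5.28361 / 6.28361
theta = 0.8409

0.8409


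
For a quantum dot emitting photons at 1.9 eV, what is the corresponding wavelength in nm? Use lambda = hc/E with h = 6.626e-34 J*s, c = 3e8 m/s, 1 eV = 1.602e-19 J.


Convert energy: E = 1.9 eV = 1.9 * 1.602e-19 = 3.0438e-19 J
lambda = h*c / E = 6.626e-34 * 3e8 / 3.0438e-19
lambda = 6.53065e-07 m = 653.1 nm

653.1


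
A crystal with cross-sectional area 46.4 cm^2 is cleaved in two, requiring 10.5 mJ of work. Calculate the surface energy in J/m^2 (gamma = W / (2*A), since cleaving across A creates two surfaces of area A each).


Convert: A = 46.4 cm^2 = 0.00464 m^2, W = 10.5 mJ = 0.0105 J
Cleaving exposes two faces of area A, so total new surface = 2*A and gamma = W / (2*A)
gamma = 0.0105 / (2 * 0.00464)
gamma = 1.131 J/m^2

1.131


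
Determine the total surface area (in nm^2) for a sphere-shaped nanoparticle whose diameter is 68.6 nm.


Radius r = 68.6/2 = 34.3 nm
Surface area SA = 4 * pi * r^2
SA = 4 * pi * (34.3)^2
SA = 14784.21 nm^2

14784.21


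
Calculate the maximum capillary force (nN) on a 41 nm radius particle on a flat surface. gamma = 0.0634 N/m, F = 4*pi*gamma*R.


Convert radius: R = 41 nm = 4.1e-08 m
F = 4 * pi * gamma * R
F = 4 * pi * 0.0634 * 4.1e-08
F = 3.2665e-08 N = 32.665 nN

32.665


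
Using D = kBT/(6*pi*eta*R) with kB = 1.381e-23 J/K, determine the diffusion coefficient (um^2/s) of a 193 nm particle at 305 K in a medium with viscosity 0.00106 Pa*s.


Radius R = 193/2 = 96.5 nm = 9.65e-08 m
D = kB*T / (6*pi*eta*R)
D = 1.381e-23 * 305 / (6 * pi * 0.00106 * 9.65e-08)
D = 2.18454e-12 m^2/s = 2.185 um^2/s

2.185


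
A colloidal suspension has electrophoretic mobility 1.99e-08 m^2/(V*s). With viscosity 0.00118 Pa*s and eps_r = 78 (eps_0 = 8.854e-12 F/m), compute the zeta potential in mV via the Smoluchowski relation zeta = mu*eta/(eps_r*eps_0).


Smoluchowski equation: zeta = mu * eta / (eps_r * eps_0)
zeta = 1.99e-08 * 0.00118 / (78 * 8.854e-12)
zeta = 0.034002 V = 34.0 mV

34.0


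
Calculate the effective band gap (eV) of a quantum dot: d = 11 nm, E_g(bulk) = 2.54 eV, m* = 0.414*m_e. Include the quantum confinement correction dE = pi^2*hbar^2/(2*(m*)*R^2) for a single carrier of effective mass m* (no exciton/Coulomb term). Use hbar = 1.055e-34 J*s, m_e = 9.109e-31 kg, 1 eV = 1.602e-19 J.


Radius R = 11/2 nm = 5.5e-09 m
Confinement energy dE = pi^2 * hbar^2 / (2 * m_eff * m_e * R^2)
dE = pi^2 * (1.055e-34)^2 / (2 * 0.414 * 9.109e-31 * (5.5e-09)^2) J, divided by 1.602e-19 J/eV
dE = 0.0301 eV
Total band gap = E_g(bulk) + dE = 2.54 + 0.0301 = 2.5701 eV

2.5701


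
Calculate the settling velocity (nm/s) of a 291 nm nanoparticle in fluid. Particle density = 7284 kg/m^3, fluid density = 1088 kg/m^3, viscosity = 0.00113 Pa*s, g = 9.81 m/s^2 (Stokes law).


Radius R = 291/2 nm = 1.455e-07 m
Density difference = 7284 - 1088 = 6196 kg/m^3
v = 2 * R^2 * (rho_p - rho_f) * g / (9 * eta)
v = 2 * (1.455e-07)^2 * 6196 * 9.81 / (9 * 0.00113)
v = 2.53055e-07 m/s = 253.0553 nm/s

253.0553


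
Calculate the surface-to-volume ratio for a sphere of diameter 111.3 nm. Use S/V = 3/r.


Radius r = 111.3/2 = 55.65 nm
S/V = 3 / r = 3 / 55.65
S/V = 0.0539 nm^-1

0.0539


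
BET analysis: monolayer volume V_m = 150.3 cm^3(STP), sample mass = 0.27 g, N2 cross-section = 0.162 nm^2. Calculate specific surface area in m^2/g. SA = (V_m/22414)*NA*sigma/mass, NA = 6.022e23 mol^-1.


Number of moles in monolayer = V_m / 22414 = 150.3 / 22414 = 0.00670563
Number of molecules = moles * NA = 0.00670563 * 6.022e23
SA = molecules * sigma / mass
SA = (150.3 / 22414) * 6.022e23 * 0.162e-18 / 0.27
SA = 2422.9 m^2/g

2422.9


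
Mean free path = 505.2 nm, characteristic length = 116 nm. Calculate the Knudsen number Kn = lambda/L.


Knudsen number Kn = lambda / L
Kn = 505.2 / 116
Kn = 4.3552

4.3552


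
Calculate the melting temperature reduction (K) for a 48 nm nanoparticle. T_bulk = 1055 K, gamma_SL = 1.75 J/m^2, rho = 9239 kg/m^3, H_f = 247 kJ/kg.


Radius R = 48/2 = 24 nm = 2.4e-08 m
Convert H_f = 247 kJ/kg = 247000 J/kg
dT = 2 * gamma_SL * T_bulk / (rho * H_f * R)
dT = 2 * 1.75 * 1055 / (9239 * 247000 * 2.4e-08)
dT = 67.4 K

67.4


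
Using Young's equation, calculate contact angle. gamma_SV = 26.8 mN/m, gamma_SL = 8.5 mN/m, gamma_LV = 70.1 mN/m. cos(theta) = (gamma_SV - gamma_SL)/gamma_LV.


cos(theta) = (gamma_SV - gamma_SL) / gamma_LV
cos(theta) = (26.8 - 8.5) / 70.1
cos(theta) = 0.261056
theta = arccos(0.261056) = 74.87 degrees

74.87


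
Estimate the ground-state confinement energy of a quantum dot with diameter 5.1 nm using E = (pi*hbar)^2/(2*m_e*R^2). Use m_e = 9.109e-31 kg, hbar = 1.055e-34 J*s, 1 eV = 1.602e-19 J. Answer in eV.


Radius R = 5.1/2 = 2.55 nm = 2.55e-09 m
E = (pi * 1.055e-34)^2 / (2 * 9.109e-31 * (2.55e-09)^2)
E(J) = 9.27307e-21
E = E(J) / 1.602e-19 = 0.0579 eV

0.0579


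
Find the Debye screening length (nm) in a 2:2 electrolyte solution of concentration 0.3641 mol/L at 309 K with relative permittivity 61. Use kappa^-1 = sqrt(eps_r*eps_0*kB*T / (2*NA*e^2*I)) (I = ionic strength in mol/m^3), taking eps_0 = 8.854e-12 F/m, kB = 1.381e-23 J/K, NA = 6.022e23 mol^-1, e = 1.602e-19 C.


Ionic strength I = 0.3641 * 2^2 * 1000 = 1456.4 mol/m^3
kappa^-1 = sqrt(61 * 8.854e-12 * 1.381e-23 * 309 / (2 * 6.022e23 * (1.602e-19)^2 * 1456.4))
kappa^-1 = 0.226 nm

0.226


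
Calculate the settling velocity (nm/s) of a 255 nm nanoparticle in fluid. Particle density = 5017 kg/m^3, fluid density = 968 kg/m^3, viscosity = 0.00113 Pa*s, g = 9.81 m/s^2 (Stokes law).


Radius R = 255/2 nm = 1.275e-07 m
Density difference = 5017 - 968 = 4049 kg/m^3
v = 2 * R^2 * (rho_p - rho_f) * g / (9 * eta)
v = 2 * (1.275e-07)^2 * 4049 * 9.81 / (9 * 0.00113)
v = 1.26983e-07 m/s = 126.9832 nm/s

126.9832


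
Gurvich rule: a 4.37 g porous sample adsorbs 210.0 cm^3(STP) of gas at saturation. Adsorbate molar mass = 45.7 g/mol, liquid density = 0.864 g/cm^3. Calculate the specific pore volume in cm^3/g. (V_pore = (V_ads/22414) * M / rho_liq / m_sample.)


Moles adsorbed n = V_ads / 22414 = 210.0 / 22414 = 9.369144e-03 mol
Liquid volume V_liq = n * M / rho_liq = 9.369144e-03 * 45.7 / 0.864 = 0.49557 cm^3
Specific pore volume V_pore = V_liq / m_sample = 0.49557 / 4.37
V_pore = 0.1134 cm^3/g

0.1134


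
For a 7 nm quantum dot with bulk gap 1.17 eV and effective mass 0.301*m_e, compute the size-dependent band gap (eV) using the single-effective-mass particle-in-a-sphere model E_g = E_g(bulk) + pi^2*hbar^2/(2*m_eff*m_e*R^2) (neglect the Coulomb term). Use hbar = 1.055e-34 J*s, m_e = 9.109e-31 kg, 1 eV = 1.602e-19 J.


Radius R = 7/2 nm = 3.5e-09 m
Confinement energy dE = pi^2 * hbar^2 / (2 * m_eff * m_e * R^2)
dE = pi^2 * (1.055e-34)^2 / (2 * 0.301 * 9.109e-31 * (3.5e-09)^2) J, divided by 1.602e-19 J/eV
dE = 0.1021 eV
Total band gap = E_g(bulk) + dE = 1.17 + 0.1021 = 1.2721 eV

1.2721


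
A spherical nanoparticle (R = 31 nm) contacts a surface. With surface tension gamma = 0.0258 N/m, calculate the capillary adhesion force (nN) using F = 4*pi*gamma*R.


Convert radius: R = 31 nm = 3.1e-08 m
F = 4 * pi * gamma * R
F = 4 * pi * 0.0258 * 3.1e-08
F = 1.00506e-08 N = 10.0506 nN

10.0506


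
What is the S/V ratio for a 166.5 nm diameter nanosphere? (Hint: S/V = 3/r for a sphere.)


Radius r = 166.5/2 = 83.25 nm
S/V = 3 / r = 3 / 83.25
S/V = 0.036 nm^-1

0.036


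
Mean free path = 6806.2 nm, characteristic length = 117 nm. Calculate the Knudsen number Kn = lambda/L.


Knudsen number Kn = lambda / L
Kn = 6806.2 / 117
Kn = 58.1726

58.1726


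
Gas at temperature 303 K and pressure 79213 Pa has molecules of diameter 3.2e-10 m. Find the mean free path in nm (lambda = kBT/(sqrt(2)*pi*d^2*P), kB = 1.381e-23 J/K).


Mean free path: lambda = kB*T / (sqrt(2) * pi * d^2 * P)
lambda = 1.381e-23 * 303 / (sqrt(2) * pi * (3.2e-10)^2 * 79213)
lambda = 1.16111e-07 m
lambda = 116.11 nm

116.11


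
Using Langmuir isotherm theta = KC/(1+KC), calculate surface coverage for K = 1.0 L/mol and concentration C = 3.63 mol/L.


Langmuir isotherm: theta = K*C / (1 + K*C)
K*C = 1.0 * 3.63 = 3.63
theta = 3.63 / (1 + 3.63) = 3.63 / 4.63
theta = 0.784

0.784


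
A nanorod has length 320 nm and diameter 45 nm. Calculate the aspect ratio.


Aspect ratio AR = length / diameter
AR = 320 / 45
AR = 7.11

7.11


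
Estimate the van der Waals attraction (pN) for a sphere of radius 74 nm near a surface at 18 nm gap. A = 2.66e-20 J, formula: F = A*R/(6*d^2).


Convert to SI: R = 74 nm = 7.4e-08 m, d = 18 nm = 1.8e-08 m
F = A * R / (6 * d^2)
F = 2.66e-20 * 7.4e-08 / (6 * (1.8e-08)^2)
F = 1.01255e-12 N = 1.013 pN

1.013


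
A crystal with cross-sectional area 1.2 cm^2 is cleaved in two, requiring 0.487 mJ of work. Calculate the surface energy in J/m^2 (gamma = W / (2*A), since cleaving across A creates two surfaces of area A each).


Convert: A = 1.2 cm^2 = 0.00012 m^2, W = 0.487 mJ = 0.000487 J
Cleaving exposes two faces of area A, so total new surface = 2*A and gamma = W / (2*A)
gamma = 0.000487 / (2 * 0.00012)
gamma = 2.029 J/m^2

2.029


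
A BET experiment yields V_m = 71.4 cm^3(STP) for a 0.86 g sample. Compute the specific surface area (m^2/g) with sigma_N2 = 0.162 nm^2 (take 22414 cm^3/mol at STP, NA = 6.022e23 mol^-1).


Number of moles in monolayer = V_m / 22414 = 71.4 / 22414 = 0.00318551
Number of molecules = moles * NA = 0.00318551 * 6.022e23
SA = molecules * sigma / mass
SA = (71.4 / 22414) * 6.022e23 * 0.162e-18 / 0.86
SA = 361.4 m^2/g

361.4


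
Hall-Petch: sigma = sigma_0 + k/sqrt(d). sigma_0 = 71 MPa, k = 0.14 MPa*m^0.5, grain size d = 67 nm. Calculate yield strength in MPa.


d = 67 nm = 6.7e-08 m
sqrt(d) = 0.0002588436
Hall-Petch contribution = k / sqrt(d) = 0.14 / 0.0002588436 = 540.9 MPa
sigma = sigma_0 + k/sqrt(d) = 71 + 540.9 = 611.9 MPa

611.9


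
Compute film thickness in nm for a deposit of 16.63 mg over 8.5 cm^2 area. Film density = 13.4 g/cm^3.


Convert: m = 16.63 mg = 1.6630e-05 kg, A = 8.5 cm^2 = 8.5000e-04 m^2, rho = 13.4 g/cm^3 = 13400 kg/m^3
t = m / (A * rho)
t = 1.6630e-05 / (8.5000e-04 * 13400)
t = 1.4601e-06 m = 1460.1 nm

1460.1


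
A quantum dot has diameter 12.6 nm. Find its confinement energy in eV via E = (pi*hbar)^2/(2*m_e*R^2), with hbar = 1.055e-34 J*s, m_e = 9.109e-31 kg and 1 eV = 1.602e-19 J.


Radius R = 12.6/2 = 6.3 nm = 6.3e-09 m
E = (pi * 1.055e-34)^2 / (2 * 9.109e-31 * (6.3e-09)^2)
E(J) = 1.51923e-21
E = E(J) / 1.602e-19 = 0.0095 eV

0.0095


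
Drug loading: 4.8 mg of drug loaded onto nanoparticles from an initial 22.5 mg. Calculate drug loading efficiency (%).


Drug loading efficiency = (drug loaded / drug initial) * 100
DLE = 4.8 / 22.5 * 100
DLE = 0.2133 * 100
DLE = 21.33%

21.33


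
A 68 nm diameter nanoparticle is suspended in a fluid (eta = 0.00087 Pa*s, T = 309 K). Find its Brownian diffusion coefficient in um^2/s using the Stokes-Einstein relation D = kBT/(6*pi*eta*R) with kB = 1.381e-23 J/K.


Radius R = 68/2 = 34 nm = 3.4e-08 m
D = kB*T / (6*pi*eta*R)
D = 1.381e-23 * 309 / (6 * pi * 0.00087 * 3.4e-08)
D = 7.65337e-12 m^2/s = 7.653 um^2/s

7.653


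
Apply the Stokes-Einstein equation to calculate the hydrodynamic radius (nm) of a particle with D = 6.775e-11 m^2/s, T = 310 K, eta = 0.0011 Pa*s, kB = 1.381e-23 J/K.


Stokes-Einstein: R = kB*T / (6*pi*eta*D)
R = 1.381e-23 * 310 / (6 * pi * 0.0011 * 6.775e-11)
R = 3.04756e-09 m = 3.05 nm

3.05


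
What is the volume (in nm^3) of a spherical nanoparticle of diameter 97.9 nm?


Radius r = 97.9/2 = 48.95 nm
Volume V = (4/3) * pi * r^3
V = (4/3) * pi * (48.95)^3
V = 491299.92 nm^3

491299.92


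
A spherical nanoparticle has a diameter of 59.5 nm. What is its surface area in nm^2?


Radius r = 59.5/2 = 29.75 nm
Surface area SA = 4 * pi * r^2
SA = 4 * pi * (29.75)^2
SA = 11122.02 nm^2

11122.02


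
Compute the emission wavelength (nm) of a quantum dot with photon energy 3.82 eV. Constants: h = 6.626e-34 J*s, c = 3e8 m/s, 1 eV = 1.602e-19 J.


Convert energy: E = 3.82 eV = 3.82 * 1.602e-19 = 6.11964e-19 J
lambda = h*c / E = 6.626e-34 * 3e8 / 6.11964e-19
lambda = 3.24823e-07 m = 324.8 nm

324.8


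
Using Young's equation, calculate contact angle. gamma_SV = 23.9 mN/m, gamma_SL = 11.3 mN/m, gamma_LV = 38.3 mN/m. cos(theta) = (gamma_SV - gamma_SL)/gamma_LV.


cos(theta) = (gamma_SV - gamma_SL) / gamma_LV
cos(theta) = (23.9 - 11.3) / 38.3
cos(theta) = 0.328982
theta = arccos(0.328982) = 70.79 degrees

70.79


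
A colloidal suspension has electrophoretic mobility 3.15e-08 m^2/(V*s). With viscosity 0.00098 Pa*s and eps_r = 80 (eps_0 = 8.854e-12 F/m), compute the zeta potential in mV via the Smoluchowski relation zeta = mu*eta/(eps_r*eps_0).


Smoluchowski equation: zeta = mu * eta / (eps_r * eps_0)
zeta = 3.15e-08 * 0.00098 / (80 * 8.854e-12)
zeta = 0.043582 V = 43.58 mV

43.58


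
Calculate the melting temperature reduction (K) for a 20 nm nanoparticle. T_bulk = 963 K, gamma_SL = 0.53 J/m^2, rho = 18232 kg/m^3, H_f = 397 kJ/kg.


Radius R = 20/2 = 10 nm = 1e-08 m
Convert H_f = 397 kJ/kg = 397000 J/kg
dT = 2 * gamma_SL * T_bulk / (rho * H_f * R)
dT = 2 * 0.53 * 963 / (18232 * 397000 * 1e-08)
dT = 14.1 K

14.1


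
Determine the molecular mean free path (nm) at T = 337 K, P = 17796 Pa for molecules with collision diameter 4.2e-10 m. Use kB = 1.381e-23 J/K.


Mean free path: lambda = kB*T / (sqrt(2) * pi * d^2 * P)
lambda = 1.381e-23 * 337 / (sqrt(2) * pi * (4.2e-10)^2 * 17796)
lambda = 3.33686e-07 m
lambda = 333.69 nm

333.69


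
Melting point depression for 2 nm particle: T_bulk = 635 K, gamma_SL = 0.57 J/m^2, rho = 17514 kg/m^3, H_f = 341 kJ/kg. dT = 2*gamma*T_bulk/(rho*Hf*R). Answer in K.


Radius R = 2/2 = 1 nm = 1e-09 m
Convert H_f = 341 kJ/kg = 341000 J/kg
dT = 2 * gamma_SL * T_bulk / (rho * H_f * R)
dT = 2 * 0.57 * 635 / (17514 * 341000 * 1e-09)
dT = 121.2 K

121.2


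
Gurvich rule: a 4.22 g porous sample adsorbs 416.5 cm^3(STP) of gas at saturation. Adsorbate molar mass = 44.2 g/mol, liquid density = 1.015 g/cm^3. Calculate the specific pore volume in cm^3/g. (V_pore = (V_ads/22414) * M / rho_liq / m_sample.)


Moles adsorbed n = V_ads / 22414 = 416.5 / 22414 = 1.858214e-02 mol
Liquid volume V_liq = n * M / rho_liq = 1.858214e-02 * 44.2 / 1.015 = 0.80919 cm^3
Specific pore volume V_pore = V_liq / m_sample = 0.80919 / 4.22
V_pore = 0.1918 cm^3/g

0.1918


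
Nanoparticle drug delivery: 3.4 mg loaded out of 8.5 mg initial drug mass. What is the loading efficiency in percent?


Drug loading efficiency = (drug loaded / drug initial) * 100
DLE = 3.4 / 8.5 * 100
DLE = 0.4 * 100
DLE = 40.0%

40.0


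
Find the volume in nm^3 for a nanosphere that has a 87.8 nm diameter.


Radius r = 87.8/2 = 43.9 nm
Volume V = (4/3) * pi * r^3
V = (4/3) * pi * (43.9)^3
V = 354390.58 nm^3

354390.58


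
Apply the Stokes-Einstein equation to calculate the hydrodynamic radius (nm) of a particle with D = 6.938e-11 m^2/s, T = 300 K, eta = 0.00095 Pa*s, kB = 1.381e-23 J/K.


Stokes-Einstein: R = kB*T / (6*pi*eta*D)
R = 1.381e-23 * 300 / (6 * pi * 0.00095 * 6.938e-11)
R = 3.33469e-09 m = 3.33 nm

3.33


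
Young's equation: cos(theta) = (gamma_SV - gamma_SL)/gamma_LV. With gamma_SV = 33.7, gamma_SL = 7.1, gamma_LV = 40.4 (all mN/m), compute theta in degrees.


cos(theta) = (gamma_SV - gamma_SL) / gamma_LV
cos(theta) = (33.7 - 7.1) / 40.4
cos(theta) = 0.658416
theta = arccos(0.658416) = 48.82 degrees

48.82


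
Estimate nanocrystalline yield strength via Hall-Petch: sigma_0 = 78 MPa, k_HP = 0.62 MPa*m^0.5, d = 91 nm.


d = 91 nm = 9.1e-08 m
sqrt(d) = 0.0003016621
Hall-Petch contribution = k / sqrt(d) = 0.62 / 0.0003016621 = 2055.3 MPa
sigma = sigma_0 + k/sqrt(d) = 78 + 2055.3 = 2133.3 MPa

2133.3


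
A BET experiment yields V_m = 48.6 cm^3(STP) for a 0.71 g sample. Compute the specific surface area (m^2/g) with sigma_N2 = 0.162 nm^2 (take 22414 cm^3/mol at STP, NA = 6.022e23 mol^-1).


Number of moles in monolayer = V_m / 22414 = 48.6 / 22414 = 0.00216829
Number of molecules = moles * NA = 0.00216829 * 6.022e23
SA = molecules * sigma / mass
SA = (48.6 / 22414) * 6.022e23 * 0.162e-18 / 0.71
SA = 297.9 m^2/g

297.9


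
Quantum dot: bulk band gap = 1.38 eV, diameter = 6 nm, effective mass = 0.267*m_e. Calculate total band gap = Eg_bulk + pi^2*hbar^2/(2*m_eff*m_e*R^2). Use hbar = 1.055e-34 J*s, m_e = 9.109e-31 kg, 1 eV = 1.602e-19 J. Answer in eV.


Radius R = 6/2 nm = 3e-09 m
Confinement energy dE = pi^2 * hbar^2 / (2 * m_eff * m_e * R^2)
dE = pi^2 * (1.055e-34)^2 / (2 * 0.267 * 9.109e-31 * (3e-09)^2) J, divided by 1.602e-19 J/eV
dE = 0.1566 eV
Total band gap = E_g(bulk) + dE = 1.38 + 0.1566 = 1.5366 eV

1.5366


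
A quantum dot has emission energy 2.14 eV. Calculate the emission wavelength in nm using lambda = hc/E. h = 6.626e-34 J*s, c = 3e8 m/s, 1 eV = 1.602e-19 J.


Convert energy: E = 2.14 eV = 2.14 * 1.602e-19 = 3.42828e-19 J
lambda = h*c / E = 6.626e-34 * 3e8 / 3.42828e-19
lambda = 5.79824e-07 m = 579.8 nm

579.8


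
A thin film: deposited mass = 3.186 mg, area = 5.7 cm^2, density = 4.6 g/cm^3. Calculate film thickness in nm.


Convert: m = 3.186 mg = 3.1860e-06 kg, A = 5.7 cm^2 = 5.7000e-04 m^2, rho = 4.6 g/cm^3 = 4600 kg/m^3
t = m / (A * rho)
t = 3.1860e-06 / (5.7000e-04 * 4600)
t = 1.2151e-06 m = 1215.1 nm

1215.1


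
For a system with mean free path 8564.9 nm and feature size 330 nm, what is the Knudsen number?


Knudsen number Kn = lambda / L
Kn = 8564.9 / 330
Kn = 25.9542

25.9542


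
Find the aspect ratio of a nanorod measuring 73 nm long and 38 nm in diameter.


Aspect ratio AR = length / diameter
AR = 73 / 38
AR = 1.92

1.92


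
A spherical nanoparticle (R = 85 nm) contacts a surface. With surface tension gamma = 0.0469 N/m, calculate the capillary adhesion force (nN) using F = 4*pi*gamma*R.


Convert radius: R = 85 nm = 8.5e-08 m
F = 4 * pi * gamma * R
F = 4 * pi * 0.0469 * 8.5e-08
F = 5.00958e-08 N = 50.0958 nN

50.0958


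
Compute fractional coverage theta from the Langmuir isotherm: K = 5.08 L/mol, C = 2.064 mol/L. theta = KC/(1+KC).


Langmuir isotherm: theta = K*C / (1 + K*C)
K*C = 5.08 * 2.064 = 10.48512
theta = 10.48512 / (1 + 10.48512) = 10.48512 / 11.48512
theta = 0.9129

0.9129


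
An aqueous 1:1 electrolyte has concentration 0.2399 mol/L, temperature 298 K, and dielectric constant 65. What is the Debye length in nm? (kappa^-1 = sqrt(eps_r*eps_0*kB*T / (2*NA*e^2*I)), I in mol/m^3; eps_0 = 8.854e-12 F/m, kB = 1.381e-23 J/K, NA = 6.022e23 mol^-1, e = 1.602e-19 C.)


Ionic strength I = 0.2399 * 1^2 * 1000 = 239.9 mol/m^3
kappa^-1 = sqrt(65 * 8.854e-12 * 1.381e-23 * 298 / (2 * 6.022e23 * (1.602e-19)^2 * 239.9))
kappa^-1 = 0.565 nm

0.565


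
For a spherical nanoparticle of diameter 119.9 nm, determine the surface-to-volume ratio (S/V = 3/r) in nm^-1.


Radius r = 119.9/2 = 59.95 nm
S/V = 3 / r = 3 / 59.95
S/V = 0.05 nm^-1

0.05


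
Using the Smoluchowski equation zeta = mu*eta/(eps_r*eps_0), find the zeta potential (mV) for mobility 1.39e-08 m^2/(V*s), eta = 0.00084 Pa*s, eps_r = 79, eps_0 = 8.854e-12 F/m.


Smoluchowski equation: zeta = mu * eta / (eps_r * eps_0)
zeta = 1.39e-08 * 0.00084 / (79 * 8.854e-12)
zeta = 0.016693 V = 16.69 mV

16.69


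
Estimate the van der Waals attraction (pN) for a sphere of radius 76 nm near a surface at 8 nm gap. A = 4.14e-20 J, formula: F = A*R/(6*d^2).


Convert to SI: R = 76 nm = 7.6e-08 m, d = 8 nm = 8e-09 m
F = A * R / (6 * d^2)
F = 4.14e-20 * 7.6e-08 / (6 * (8e-09)^2)
F = 8.19375e-12 N = 8.194 pN

8.194


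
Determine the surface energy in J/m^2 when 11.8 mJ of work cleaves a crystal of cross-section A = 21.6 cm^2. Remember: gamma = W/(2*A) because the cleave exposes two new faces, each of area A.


Convert: A = 21.6 cm^2 = 0.00216 m^2, W = 11.8 mJ = 0.0118 J
Cleaving exposes two faces of area A, so total new surface = 2*A and gamma = W / (2*A)
gamma = 0.0118 / (2 * 0.00216)
gamma = 2.731 J/m^2

2.731


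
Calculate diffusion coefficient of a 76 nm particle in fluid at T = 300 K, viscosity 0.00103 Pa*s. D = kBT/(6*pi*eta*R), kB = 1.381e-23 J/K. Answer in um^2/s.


Radius R = 76/2 = 38 nm = 3.8e-08 m
D = kB*T / (6*pi*eta*R)
D = 1.381e-23 * 300 / (6 * pi * 0.00103 * 3.8e-08)
D = 5.61556e-12 m^2/s = 5.616 um^2/s

5.616


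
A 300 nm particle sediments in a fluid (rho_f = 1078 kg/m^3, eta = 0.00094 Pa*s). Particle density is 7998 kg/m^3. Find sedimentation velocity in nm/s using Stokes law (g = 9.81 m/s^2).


Radius R = 300/2 nm = 1.5e-07 m
Density difference = 7998 - 1078 = 6920 kg/m^3
v = 2 * R^2 * (rho_p - rho_f) * g / (9 * eta)
v = 2 * (1.5e-07)^2 * 6920 * 9.81 / (9 * 0.00094)
v = 3.61091e-07 m/s = 361.0915 nm/s

361.0915


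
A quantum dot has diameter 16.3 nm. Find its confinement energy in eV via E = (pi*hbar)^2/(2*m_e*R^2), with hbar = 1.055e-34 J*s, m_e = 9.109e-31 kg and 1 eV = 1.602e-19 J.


Radius R = 16.3/2 = 8.15 nm = 8.15e-09 m
E = (pi * 1.055e-34)^2 / (2 * 9.109e-31 * (8.15e-09)^2)
E(J) = 9.07797e-22
E = E(J) / 1.602e-19 = 0.0057 eV

0.0057


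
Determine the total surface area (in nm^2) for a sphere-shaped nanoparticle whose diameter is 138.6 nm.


Radius r = 138.6/2 = 69.3 nm
Surface area SA = 4 * pi * r^2
SA = 4 * pi * (69.3)^2
SA = 60349.87 nm^2

60349.87


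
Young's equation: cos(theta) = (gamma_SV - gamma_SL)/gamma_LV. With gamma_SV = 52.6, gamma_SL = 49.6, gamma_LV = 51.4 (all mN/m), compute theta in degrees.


cos(theta) = (gamma_SV - gamma_SL) / gamma_LV
cos(theta) = (52.6 - 49.6) / 51.4
cos(theta) = 0.058366
theta = arccos(0.058366) = 86.65 degrees

86.65


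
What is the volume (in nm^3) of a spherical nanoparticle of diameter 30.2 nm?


Radius r = 30.2/2 = 15.1 nm
Volume V = (4/3) * pi * r^3
V = (4/3) * pi * (15.1)^3
V = 14421.8 nm^3

14421.8


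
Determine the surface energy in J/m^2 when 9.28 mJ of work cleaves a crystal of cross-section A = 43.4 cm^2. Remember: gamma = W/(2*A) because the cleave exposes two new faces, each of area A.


Convert: A = 43.4 cm^2 = 0.00434 m^2, W = 9.28 mJ = 0.00928 J
Cleaving exposes two faces of area A, so total new surface = 2*A and gamma = W / (2*A)
gamma = 0.00928 / (2 * 0.00434)
gamma = 1.069 J/m^2

1.069


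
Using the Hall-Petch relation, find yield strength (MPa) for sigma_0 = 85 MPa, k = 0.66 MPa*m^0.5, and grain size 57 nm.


d = 57 nm = 5.7e-08 m
sqrt(d) = 0.0002387467
Hall-Petch contribution = k / sqrt(d) = 0.66 / 0.0002387467 = 2764.4 MPa
sigma = sigma_0 + k/sqrt(d) = 85 + 2764.4 = 2849.4 MPa

2849.4


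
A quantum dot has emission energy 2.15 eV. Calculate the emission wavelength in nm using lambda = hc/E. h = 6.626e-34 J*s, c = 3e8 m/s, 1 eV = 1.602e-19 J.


Convert energy: E = 2.15 eV = 2.15 * 1.602e-19 = 3.4443e-19 J
lambda = h*c / E = 6.626e-34 * 3e8 / 3.4443e-19
lambda = 5.77127e-07 m = 577.1 nm

577.1


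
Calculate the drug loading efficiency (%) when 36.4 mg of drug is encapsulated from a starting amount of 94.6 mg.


Drug loading efficiency = (drug loaded / drug initial) * 100
DLE = 36.4 / 94.6 * 100
DLE = 0.3848 * 100
DLE = 38.48%

38.48


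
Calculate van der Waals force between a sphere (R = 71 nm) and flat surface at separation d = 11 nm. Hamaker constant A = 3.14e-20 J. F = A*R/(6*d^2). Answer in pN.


Convert to SI: R = 71 nm = 7.1e-08 m, d = 11 nm = 1.1e-08 m
F = A * R / (6 * d^2)
F = 3.14e-20 * 7.1e-08 / (6 * (1.1e-08)^2)
F = 3.0708e-12 N = 3.071 pN

3.071


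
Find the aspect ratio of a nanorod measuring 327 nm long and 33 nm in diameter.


Aspect ratio AR = length / diameter
AR = 327 / 33
AR = 9.91

9.91


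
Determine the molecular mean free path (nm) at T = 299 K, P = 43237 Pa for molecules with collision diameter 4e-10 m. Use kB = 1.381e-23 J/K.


Mean free path: lambda = kB*T / (sqrt(2) * pi * d^2 * P)
lambda = 1.381e-23 * 299 / (sqrt(2) * pi * (4e-10)^2 * 43237)
lambda = 1.34346e-07 m
lambda = 134.35 nm

134.35


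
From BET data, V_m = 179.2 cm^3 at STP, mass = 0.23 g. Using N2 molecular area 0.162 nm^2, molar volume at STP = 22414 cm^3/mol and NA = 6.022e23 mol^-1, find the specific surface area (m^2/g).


Number of moles in monolayer = V_m / 22414 = 179.2 / 22414 = 0.007995
Number of molecules = moles * NA = 0.007995 * 6.022e23
SA = molecules * sigma / mass
SA = (179.2 / 22414) * 6.022e23 * 0.162e-18 / 0.23
SA = 3391.1 m^2/g

3391.1


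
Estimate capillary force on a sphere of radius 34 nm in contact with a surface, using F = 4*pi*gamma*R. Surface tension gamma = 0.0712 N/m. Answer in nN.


Convert radius: R = 34 nm = 3.4e-08 m
F = 4 * pi * gamma * R
F = 4 * pi * 0.0712 * 3.4e-08
F = 3.04207e-08 N = 30.4207 nN

30.4207


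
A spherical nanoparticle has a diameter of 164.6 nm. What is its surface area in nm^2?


Radius r = 164.6/2 = 82.3 nm
Surface area SA = 4 * pi * r^2
SA = 4 * pi * (82.3)^2
SA = 85115.67 nm^2

85115.67


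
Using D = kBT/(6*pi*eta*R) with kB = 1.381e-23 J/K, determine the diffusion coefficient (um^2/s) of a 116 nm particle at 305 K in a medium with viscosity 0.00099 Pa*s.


Radius R = 116/2 = 58 nm = 5.8e-08 m
D = kB*T / (6*pi*eta*R)
D = 1.381e-23 * 305 / (6 * pi * 0.00099 * 5.8e-08)
D = 3.89161e-12 m^2/s = 3.892 um^2/s

3.892


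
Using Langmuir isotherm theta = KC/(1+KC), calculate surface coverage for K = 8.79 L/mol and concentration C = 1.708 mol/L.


Langmuir isotherm: theta = K*C / (1 + K*C)
K*C = 8.79 * 1.708 = 15.01332
theta = 15.01332 / (1 + 15.01332) = 15.01332 / 16.01332
theta = 0.9376

0.9376


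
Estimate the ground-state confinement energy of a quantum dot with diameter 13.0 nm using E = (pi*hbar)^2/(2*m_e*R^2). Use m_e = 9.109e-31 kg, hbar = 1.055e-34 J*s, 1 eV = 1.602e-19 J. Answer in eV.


Radius R = 13.0/2 = 6.5 nm = 6.5e-09 m
E = (pi * 1.055e-34)^2 / (2 * 9.109e-31 * (6.5e-09)^2)
E(J) = 1.42718e-21
E = E(J) / 1.602e-19 = 0.0089 eV

0.0089


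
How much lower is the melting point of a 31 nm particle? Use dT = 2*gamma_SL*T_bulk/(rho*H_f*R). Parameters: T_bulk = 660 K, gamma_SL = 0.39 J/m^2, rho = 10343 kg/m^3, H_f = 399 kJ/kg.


Radius R = 31/2 = 15.5 nm = 1.55e-08 m
Convert H_f = 399 kJ/kg = 399000 J/kg
dT = 2 * gamma_SL * T_bulk / (rho * H_f * R)
dT = 2 * 0.39 * 660 / (10343 * 399000 * 1.55e-08)
dT = 8.0 K

8.0
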